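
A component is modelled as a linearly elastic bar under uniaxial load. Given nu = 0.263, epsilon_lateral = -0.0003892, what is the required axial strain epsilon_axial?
Model: a linearly elastic bar under uniaxial load, so epsilon_lateral = -nu·epsilon_axial.
Solve for epsilon_axial: epsilon_axial = -epsilon_lateral / nu.
Substitute:
  epsilon_axial = -(-0.0003892) / 0.263
  epsilon_axial = 0.00148
Final answer: epsilon_axial = 0.00148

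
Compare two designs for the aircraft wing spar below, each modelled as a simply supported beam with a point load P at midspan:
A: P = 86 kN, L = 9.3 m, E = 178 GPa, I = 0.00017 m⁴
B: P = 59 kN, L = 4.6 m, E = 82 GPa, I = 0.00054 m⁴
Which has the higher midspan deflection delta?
Model: a simply supported beam with a point load P at midspan, so delta = (P·L^3) / (48·E·I) (SI units).
  A: delta = (86000 × 9.3^3) / (48 × (1.78 × 10¹¹) × 0.00017) = 0.04763 m = 47.63 mm
  B: delta = (59000 × 4.6^3) / (48 × (8.2 × 10¹⁰) × 0.00054) = 0.002702 m = 2.702 mm
47.63 mm > 2.702 mm, so A is larger.
Final answer: A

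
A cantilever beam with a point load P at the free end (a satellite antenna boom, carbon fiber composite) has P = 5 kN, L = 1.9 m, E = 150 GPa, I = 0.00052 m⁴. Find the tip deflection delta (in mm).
Model: a cantilever beam with a point load P at the free end, so delta = (P·L^3) / (3·E·I).
Convert to SI units:
  P = 5 kN = 5000 N
  E = 150 GPa = 1.5 × 10¹¹ Pa
Substitute:
  delta = (5000 × 1.9^3) / (3 × (1.5 × 10¹¹) × 0.00052)
  delta = 0.0001466 m
Convert: delta = 0.0001466 m = 0.1466 mm
Final answer: delta = 0.1466 mm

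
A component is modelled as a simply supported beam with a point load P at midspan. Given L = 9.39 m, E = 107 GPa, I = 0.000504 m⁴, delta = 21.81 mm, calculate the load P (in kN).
Model: a simply supported beam with a point load P at midspan, so delta = (P·L^3) / (48·E·I).
Solve for P: P = (48·delta·E·I) / L^3.
Convert to SI units:
  E = 107 GPa = 1.07 × 10¹¹ Pa
  delta = 21.81 mm = 0.02181 m
Substitute:
  P = (48 × 0.02181 × (1.07 × 10¹¹) × 0.000504) / 9.39^3
  P = 68190 N
Convert: P = 68190 N = 68.19 kN
Final answer: P = 68.19 kN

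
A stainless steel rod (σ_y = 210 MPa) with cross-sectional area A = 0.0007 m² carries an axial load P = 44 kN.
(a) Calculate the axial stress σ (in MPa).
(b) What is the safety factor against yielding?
(a) Axial stress σ = P/A. Convert P = 44 kN = 44000 N.
  σ = 44000 / 0.0007 = 6.286 × 10⁷ Pa = 62.86 MPa
(b) Safety factor SF = σ_y/σ = 210 / 62.86 = 3.341
Final answer: (a) σ = 62.86 MPa, (b) SF = 3.341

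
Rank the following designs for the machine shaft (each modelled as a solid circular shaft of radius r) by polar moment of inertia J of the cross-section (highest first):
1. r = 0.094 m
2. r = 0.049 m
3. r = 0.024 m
Model: a solid circular shaft of radius r, so J = (π·r^4) / 2 (SI units).
  Case 1: J = (π × 0.094^4) / 2 = 0.0001226 m⁴
  Case 2: J = (π × 0.049^4) / 2 = 9.055 × 10⁻⁶ m⁴
  Case 3: J = (π × 0.024^4) / 2 = 5.212 × 10⁻⁷ m⁴
Ordering: 0.0001226 m⁴ (case 1) > 9.055 × 10⁻⁶ m⁴ (case 2) > 5.212 × 10⁻⁷ m⁴ (case 3)
Final answer: 1, 2, 3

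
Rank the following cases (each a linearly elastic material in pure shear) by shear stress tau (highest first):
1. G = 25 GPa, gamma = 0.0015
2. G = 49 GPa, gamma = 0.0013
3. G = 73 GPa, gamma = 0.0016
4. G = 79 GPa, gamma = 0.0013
Model: a linearly elastic material in pure shear, so tau = G·gamma (SI units).
  Case 1: tau = (2.5 × 10¹⁰) × 0.0015 = 3.75 × 10⁷ Pa = 37.5 MPa
  Case 2: tau = (4.9 × 10¹⁰) × 0.0013 = 6.37 × 10⁷ Pa = 63.7 MPa
  Case 3: tau = (7.3 × 10¹⁰) × 0.0016 = 1.168 × 10⁸ Pa = 116.8 MPa
  Case 4: tau = (7.9 × 10¹⁰) × 0.0013 = 1.027 × 10⁸ Pa = 102.7 MPa
Ordering: 116.8 MPa (case 3) > 102.7 MPa (case 4) > 63.7 MPa (case 2) > 37.5 MPa (case 1)
Final answer: 3, 4, 2, 1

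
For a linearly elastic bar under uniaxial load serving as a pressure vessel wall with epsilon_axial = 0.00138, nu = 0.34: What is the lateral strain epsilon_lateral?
Model: a linearly elastic bar under uniaxial load, so epsilon_lateral = -nu·epsilon_axial.
Substitute:
  epsilon_lateral = -(0.34 × 0.00138)
  epsilon_lateral = -0.0004692
Final answer: epsilon_lateral = -0.0004692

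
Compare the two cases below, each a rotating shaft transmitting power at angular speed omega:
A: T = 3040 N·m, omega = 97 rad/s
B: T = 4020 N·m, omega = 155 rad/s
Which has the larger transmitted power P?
Model: a rotating shaft transmitting power at angular speed omega, so P = T·omega (SI units).
  A: P = 3040 × 97 = 294900 W = 294.9 kW
  B: P = 4020 × 155 = 623100 W = 623.1 kW
623.1 kW > 294.9 kW, so B is larger.
Final answer: B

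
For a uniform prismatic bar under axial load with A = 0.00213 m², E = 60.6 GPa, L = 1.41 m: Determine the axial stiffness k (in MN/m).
Model: a uniform prismatic bar under axial load, so k = (A·E) / L.
Convert to SI units:
  E = 60.6 GPa = 6.06 × 10¹⁰ Pa
Substitute:
  k = (0.00213 × (6.06 × 10¹⁰)) / 1.41
  k = 9.154 × 10⁷ N/m
Convert: k = 9.154 × 10⁷ N/m = 91.54 MN/m
Final answer: k = 91.54 MN/m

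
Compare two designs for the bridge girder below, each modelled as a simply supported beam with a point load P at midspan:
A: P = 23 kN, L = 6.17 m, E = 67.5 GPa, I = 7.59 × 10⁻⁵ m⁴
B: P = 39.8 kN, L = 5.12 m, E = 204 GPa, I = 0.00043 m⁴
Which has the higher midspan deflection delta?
Model: a simply supported beam with a point load P at midspan, so delta = (P·L^3) / (48·E·I) (SI units).
  A: delta = (23000 × 6.17^3) / (48 × (6.75 × 10¹⁰) × (7.59 × 10⁻⁵)) = 0.02197 m = 21.97 mm
  B: delta = (39800 × 5.12^3) / (48 × (2.04 × 10¹¹) × 0.00043) = 0.001269 m = 1.269 mm
21.97 mm > 1.269 mm, so A is larger.
Final answer: A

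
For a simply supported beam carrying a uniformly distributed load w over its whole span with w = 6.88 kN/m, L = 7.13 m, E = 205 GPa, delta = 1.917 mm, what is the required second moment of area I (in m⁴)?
Model: a simply supported beam carrying a uniformly distributed load w over its whole span, so delta = (5·w·L^4) / (384·E·I).
Solve for I: I = (5·w·L^4) / (384·delta·E).
Convert to SI units:
  w = 6.88 kN/m = 6880 N/m
  E = 205 GPa = 2.05 × 10¹¹ Pa
  delta = 1.917 mm = 0.001917 m
Substitute:
  I = (5 × 6880 × 7.13^4) / (384 × 0.001917 × (2.05 × 10¹¹))
  I = 0.0005891 m⁴
Final answer: I = 0.0005891 m⁴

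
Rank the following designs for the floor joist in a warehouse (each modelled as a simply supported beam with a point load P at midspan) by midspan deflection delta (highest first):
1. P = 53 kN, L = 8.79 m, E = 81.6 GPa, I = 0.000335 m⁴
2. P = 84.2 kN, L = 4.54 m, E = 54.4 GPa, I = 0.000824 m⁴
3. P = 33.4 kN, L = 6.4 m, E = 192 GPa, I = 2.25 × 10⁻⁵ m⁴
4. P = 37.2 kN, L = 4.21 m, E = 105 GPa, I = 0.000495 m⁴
Model: a simply supported beam with a point load P at midspan, so delta = (P·L^3) / (48·E·I) (SI units).
  Case 1: delta = (53000 × 8.79^3) / (48 × (8.16 × 10¹⁰) × 0.000335) = 0.02743 m = 27.43 mm
  Case 2: delta = (84200 × 4.54^3) / (48 × (5.44 × 10¹⁰) × 0.000824) = 0.003662 m = 3.662 mm
  Case 3: delta = (33400 × 6.4^3) / (48 × (1.92 × 10¹¹) × (2.25 × 10⁻⁵)) = 0.04222 m = 42.22 mm
  Case 4: delta = (37200 × 4.21^3) / (48 × (1.05 × 10¹¹) × 0.000495) = 0.001113 m = 1.113 mm
Ordering: 42.22 mm (case 3) > 27.43 mm (case 1) > 3.662 mm (case 2) > 1.113 mm (case 4)
Final answer: 3, 1, 2, 4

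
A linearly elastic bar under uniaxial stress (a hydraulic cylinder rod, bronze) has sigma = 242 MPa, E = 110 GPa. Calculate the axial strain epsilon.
Model: a linearly elastic bar under uniaxial stress, so epsilon = sigma / E.
Convert to SI units:
  sigma = 242 MPa = 2.42 × 10⁸ Pa
  E = 110 GPa = 1.1 × 10¹¹ Pa
Substitute:
  epsilon = (2.42 × 10⁸) / (1.1 × 10¹¹)
  epsilon = 0.0022
Final answer: epsilon = 0.0022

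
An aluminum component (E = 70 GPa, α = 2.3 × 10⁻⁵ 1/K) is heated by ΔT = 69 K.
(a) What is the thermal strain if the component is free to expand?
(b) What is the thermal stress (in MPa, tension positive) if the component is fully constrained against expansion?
(a) Free thermal strain ε_th = α·ΔT = (2.3 × 10⁻⁵) × 69 = 0.001587
(b) Fully constrained, the expansion is suppressed, so σ = -E·α·ΔT. Convert E = 70 GPa = 7 × 10¹⁰ Pa.
  σ = -(7 × 10¹⁰) × (2.3 × 10⁻⁵) × 69 = -1.111 × 10⁸ Pa = -111.1 MPa (compressive)
Final answer: (a) ε_th = 0.001587, (b) σ = -111.1 MPa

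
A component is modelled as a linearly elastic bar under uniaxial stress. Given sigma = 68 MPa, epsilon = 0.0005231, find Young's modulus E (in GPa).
Model: a linearly elastic bar under uniaxial stress, so epsilon = sigma / E.
Solve for E: E = sigma / epsilon.
Convert to SI units:
  sigma = 68 MPa = 6.8 × 10⁷ Pa
Substitute:
  E = (6.8 × 10⁷) / 0.0005231
  E = 1.3 × 10¹¹ Pa
Convert: E = 1.3 × 10¹¹ Pa = 130 GPa
Final answer: E = 130 GPa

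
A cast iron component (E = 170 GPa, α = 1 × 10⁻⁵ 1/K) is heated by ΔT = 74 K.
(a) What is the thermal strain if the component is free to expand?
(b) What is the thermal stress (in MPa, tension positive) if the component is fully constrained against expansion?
(a) Free thermal strain ε_th = α·ΔT = (1 × 10⁻⁵) × 74 = 0.00074
(b) Fully constrained, the expansion is suppressed, so σ = -E·α·ΔT. Convert E = 170 GPa = 1.7 × 10¹¹ Pa.
  σ = -(1.7 × 10¹¹) × (1 × 10⁻⁵) × 74 = -1.258 × 10⁸ Pa = -125.8 MPa (compressive)
Final answer: (a) ε_th = 0.00074, (b) σ = -125.8 MPa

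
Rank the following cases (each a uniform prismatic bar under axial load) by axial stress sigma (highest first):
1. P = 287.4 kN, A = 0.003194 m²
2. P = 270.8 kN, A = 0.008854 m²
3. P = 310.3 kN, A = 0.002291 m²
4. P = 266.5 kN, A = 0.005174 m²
Model: a uniform prismatic bar under axial load, so sigma = P / A (SI units).
  Case 1: sigma = 287400 / 0.003194 = 8.998 × 10⁷ Pa = 89.98 MPa
  Case 2: sigma = 270800 / 0.008854 = 3.059 × 10⁷ Pa = 30.59 MPa
  Case 3: sigma = 310300 / 0.002291 = 1.354 × 10⁸ Pa = 135.4 MPa
  Case 4: sigma = 266500 / 0.005174 = 5.151 × 10⁷ Pa = 51.51 MPa
Ordering: 135.4 MPa (case 3) > 89.98 MPa (case 1) > 51.51 MPa (case 4) > 30.59 MPa (case 2)
Final answer: 3, 1, 4, 2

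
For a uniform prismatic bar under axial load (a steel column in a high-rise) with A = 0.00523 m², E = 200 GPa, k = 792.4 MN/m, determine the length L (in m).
Model: a uniform prismatic bar under axial load, so k = (A·E) / L.
Solve for L: L = (A·E) / k.
Convert to SI units:
  E = 200 GPa = 2 × 10¹¹ Pa
  k = 792.4 MN/m = 7.924 × 10⁸ N/m
Substitute:
  L = (0.00523 × (2 × 10¹¹)) / (7.924 × 10⁸)
  L = 1.32 m
Final answer: L = 1.32 m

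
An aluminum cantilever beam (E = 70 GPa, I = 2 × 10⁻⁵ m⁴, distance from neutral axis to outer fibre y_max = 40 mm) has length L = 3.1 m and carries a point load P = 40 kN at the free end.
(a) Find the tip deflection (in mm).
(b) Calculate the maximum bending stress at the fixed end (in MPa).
(a) Tip deflection of a cantilever with an end point load: δ = P·L^3 / (3·E·I). Convert P = 40 kN = 40000 N, E = 70 GPa = 7 × 10¹⁰ Pa.
  δ = (40000 × 3.1^3) / (3 × (7 × 10¹⁰) × (2 × 10⁻⁵)) = 0.2837 m = 283.7 mm
(b) Maximum bending moment at the fixed end: M = P·L = 40000 × 3.1 = 124000 N·m. Convert y_max = 40 mm = 0.04 m.
  σ = M·y_max / I = (124000 × 0.04) / (2 × 10⁻⁵) = 2.48 × 10⁸ Pa = 248 MPa
Final answer: (a) δ = 283.7 mm, (b) σ = 248 MPa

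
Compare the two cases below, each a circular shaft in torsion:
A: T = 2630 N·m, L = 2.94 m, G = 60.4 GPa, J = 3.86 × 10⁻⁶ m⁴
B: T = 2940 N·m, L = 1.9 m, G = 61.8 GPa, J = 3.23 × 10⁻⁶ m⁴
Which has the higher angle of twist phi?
Model: a circular shaft in torsion, so phi = (T·L) / (G·J) (SI units).
  A: phi = (2630 × 2.94) / ((6.04 × 10¹⁰) × (3.86 × 10⁻⁶)) = 0.03316 rad = 1.9°
  B: phi = (2940 × 1.9) / ((6.18 × 10¹⁰) × (3.23 × 10⁻⁶)) = 0.02798 rad = 1.603°
1.9° > 1.603°, so A is larger.
Final answer: A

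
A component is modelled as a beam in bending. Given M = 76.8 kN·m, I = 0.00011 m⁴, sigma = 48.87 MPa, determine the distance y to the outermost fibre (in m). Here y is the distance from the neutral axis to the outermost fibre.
Model: a beam in bending, so sigma = (M·y) / I.
Solve for y: y = (sigma·I) / M.
Convert to SI units:
  M = 76.8 kN·m = 76800 N·m
  sigma = 48.87 MPa = 4.887 × 10⁷ Pa
Substitute:
  y = ((4.887 × 10⁷) × 0.00011) / 76800
  y = 0.07 m
Final answer: y = 0.07 m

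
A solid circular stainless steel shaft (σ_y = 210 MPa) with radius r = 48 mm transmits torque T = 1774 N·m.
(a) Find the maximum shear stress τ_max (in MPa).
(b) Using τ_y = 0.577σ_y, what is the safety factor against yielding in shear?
(a) For a solid circular shaft, τ_max = T·r/J with J = π·r^4/2, i.e. τ_max = 2·T / (π·r^3). Convert r = 48 mm = 0.048 m.
  τ_max = (2 × 1774) / (π × 0.048^3) = 1.021 × 10⁷ Pa = 10.21 MPa
(b) τ_y = 0.577 × 210 = 121.17 MPa
  SF = τ_y/τ_max = 121.17 / 10.21 = 11.87
Final answer: (a) τ_max = 10.21 MPa, (b) SF = 11.87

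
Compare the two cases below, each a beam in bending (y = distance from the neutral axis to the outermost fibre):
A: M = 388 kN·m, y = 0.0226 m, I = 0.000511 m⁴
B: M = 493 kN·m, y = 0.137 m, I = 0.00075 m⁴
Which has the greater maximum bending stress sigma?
Model: a beam in bending (y = distance from the neutral axis to the outermost fibre), so sigma = (M·y) / I (SI units).
  A: sigma = (388000 × 0.0226) / 0.000511 = 1.716 × 10⁷ Pa = 17.16 MPa
  B: sigma = (493000 × 0.137) / 0.00075 = 9.005 × 10⁷ Pa = 90.05 MPa
90.05 MPa > 17.16 MPa, so B is larger.
Final answer: B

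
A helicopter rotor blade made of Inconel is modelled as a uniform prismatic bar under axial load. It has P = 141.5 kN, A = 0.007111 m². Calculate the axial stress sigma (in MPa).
Model: a uniform prismatic bar under axial load, so sigma = P / A.
Convert to SI units:
  P = 141.5 kN = 141500 N
Substitute:
  sigma = 141500 / 0.007111
  sigma = 1.99 × 10⁷ Pa
Convert: sigma = 1.99 × 10⁷ Pa = 19.9 MPa
Final answer: sigma = 19.9 MPa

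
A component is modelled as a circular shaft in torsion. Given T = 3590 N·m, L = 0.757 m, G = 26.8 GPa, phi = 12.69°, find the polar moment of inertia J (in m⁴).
Model: a circular shaft in torsion, so phi = (T·L) / (G·J).
Solve for J: J = (T·L) / (phi·G).
Convert to SI units:
  G = 26.8 GPa = 2.68 × 10¹⁰ Pa
  phi = 12.69° = 0.2215 rad
Substitute:
  J = (3590 × 0.757) / (0.2215 × (2.68 × 10¹⁰))
  J = 4.578 × 10⁻⁷ m⁴
Final answer: J = 4.578 × 10⁻⁷ m⁴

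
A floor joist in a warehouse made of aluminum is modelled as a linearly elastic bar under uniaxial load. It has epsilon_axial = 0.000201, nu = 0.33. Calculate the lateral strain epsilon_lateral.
Model: a linearly elastic bar under uniaxial load, so epsilon_lateral = -nu·epsilon_axial.
Substitute:
  epsilon_lateral = -(0.33 × 0.000201)
  epsilon_lateral = -6.633 × 10⁻⁵
Final answer: epsilon_lateral = -6.633 × 10⁻⁵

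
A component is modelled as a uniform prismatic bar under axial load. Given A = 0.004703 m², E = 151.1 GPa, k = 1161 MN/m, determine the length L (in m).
Model: a uniform prismatic bar under axial load, so k = (A·E) / L.
Solve for L: L = (A·E) / k.
Convert to SI units:
  E = 151.1 GPa = 1.511 × 10¹¹ Pa
  k = 1161 MN/m = 1.161 × 10⁹ N/m
Substitute:
  L = (0.004703 × (1.511 × 10¹¹)) / (1.161 × 10⁹)
  L = 0.6121 m
Final answer: L = 0.6121 m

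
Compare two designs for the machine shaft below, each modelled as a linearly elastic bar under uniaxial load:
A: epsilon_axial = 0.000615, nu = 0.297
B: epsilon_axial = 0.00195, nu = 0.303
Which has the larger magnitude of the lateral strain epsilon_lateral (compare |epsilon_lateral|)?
Model: a linearly elastic bar under uniaxial load, so epsilon_lateral = -nu·epsilon_axial (SI units).
  A: epsilon_lateral = -(0.297 × 0.000615) = -0.0001827
  B: epsilon_lateral = -(0.303 × 0.00195) = -0.0005908
|epsilon_lateral|: A = 0.0001827, B = 0.0005908, so B is larger in magnitude.
Final answer: B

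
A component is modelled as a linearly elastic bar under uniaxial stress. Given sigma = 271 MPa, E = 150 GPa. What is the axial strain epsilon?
Model: a linearly elastic bar under uniaxial stress, so epsilon = sigma / E.
Convert to SI units:
  sigma = 271 MPa = 2.71 × 10⁸ Pa
  E = 150 GPa = 1.5 × 10¹¹ Pa
Substitute:
  epsilon = (2.71 × 10⁸) / (1.5 × 10¹¹)
  epsilon = 0.001807
Final answer: epsilon = 0.001807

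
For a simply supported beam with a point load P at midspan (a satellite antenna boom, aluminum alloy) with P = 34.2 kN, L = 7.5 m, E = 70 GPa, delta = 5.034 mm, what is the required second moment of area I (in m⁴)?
Model: a simply supported beam with a point load P at midspan, so delta = (P·L^3) / (48·E·I).
Solve for I: I = (P·L^3) / (48·delta·E).
Convert to SI units:
  P = 34.2 kN = 34200 N
  E = 70 GPa = 7 × 10¹⁰ Pa
  delta = 5.034 mm = 0.005034 m
Substitute:
  I = (34200 × 7.5^3) / (48 × 0.005034 × (7 × 10¹⁰))
  I = 0.000853 m⁴
Final answer: I = 0.000853 m⁴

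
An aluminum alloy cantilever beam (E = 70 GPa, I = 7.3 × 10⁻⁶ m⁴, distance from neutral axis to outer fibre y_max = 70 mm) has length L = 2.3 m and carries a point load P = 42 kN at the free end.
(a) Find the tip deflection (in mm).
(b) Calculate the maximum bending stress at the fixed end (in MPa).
(a) Tip deflection of a cantilever with an end point load: δ = P·L^3 / (3·E·I). Convert P = 42 kN = 42000 N, E = 70 GPa = 7 × 10¹⁰ Pa.
  δ = (42000 × 2.3^3) / (3 × (7 × 10¹⁰) × (7.3 × 10⁻⁶)) = 0.3333 m = 333.3 mm
(b) Maximum bending moment at the fixed end: M = P·L = 42000 × 2.3 = 96600 N·m. Convert y_max = 70 mm = 0.07 m.
  σ = M·y_max / I = (96600 × 0.07) / (7.3 × 10⁻⁶) = 9.263 × 10⁸ Pa = 926.3 MPa
Final answer: (a) δ = 333.3 mm, (b) σ = 926.3 MPa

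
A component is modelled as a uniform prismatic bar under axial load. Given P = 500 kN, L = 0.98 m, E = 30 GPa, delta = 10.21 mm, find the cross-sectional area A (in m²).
Model: a uniform prismatic bar under axial load, so delta = (P·L) / (A·E).
Solve for A: A = (P·L) / (delta·E).
Convert to SI units:
  P = 500 kN = 500000 N
  E = 30 GPa = 3 × 10¹⁰ Pa
  delta = 10.21 mm = 0.01021 m
Substitute:
  A = (500000 × 0.98) / (0.01021 × (3 × 10¹⁰))
  A = 0.0016 m²
Final answer: A = 0.0016 m²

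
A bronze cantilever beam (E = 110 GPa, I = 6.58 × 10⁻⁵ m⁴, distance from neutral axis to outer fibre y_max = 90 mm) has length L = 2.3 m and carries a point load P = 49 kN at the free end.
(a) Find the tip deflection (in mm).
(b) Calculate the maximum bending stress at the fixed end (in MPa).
(a) Tip deflection of a cantilever with an end point load: δ = P·L^3 / (3·E·I). Convert P = 49 kN = 49000 N, E = 110 GPa = 1.1 × 10¹¹ Pa.
  δ = (49000 × 2.3^3) / (3 × (1.1 × 10¹¹) × (6.58 × 10⁻⁵)) = 0.02746 m = 27.46 mm
(b) Maximum bending moment at the fixed end: M = P·L = 49000 × 2.3 = 112700 N·m. Convert y_max = 90 mm = 0.09 m.
  σ = M·y_max / I = (112700 × 0.09) / (6.58 × 10⁻⁵) = 1.541 × 10⁸ Pa = 154.1 MPa
Final answer: (a) δ = 27.46 mm, (b) σ = 154.1 MPa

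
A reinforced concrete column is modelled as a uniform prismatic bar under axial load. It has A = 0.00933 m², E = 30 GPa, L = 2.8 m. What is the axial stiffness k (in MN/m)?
Model: a uniform prismatic bar under axial load, so k = (A·E) / L.
Convert to SI units:
  E = 30 GPa = 3 × 10¹⁰ Pa
Substitute:
  k = (0.00933 × (3 × 10¹⁰)) / 2.8
  k = 9.996 × 10⁷ N/m
Convert: k = 9.996 × 10⁷ N/m = 99.96 MN/m
Final answer: k = 99.96 MN/m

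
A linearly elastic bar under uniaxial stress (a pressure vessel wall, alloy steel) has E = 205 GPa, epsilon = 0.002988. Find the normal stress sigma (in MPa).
Model: a linearly elastic bar under uniaxial stress, so sigma = E·epsilon.
Convert to SI units:
  E = 205 GPa = 2.05 × 10¹¹ Pa
Substitute:
  sigma = (2.05 × 10¹¹) × 0.002988
  sigma = 6.125 × 10⁸ Pa
Convert: sigma = 6.125 × 10⁸ Pa = 612.5 MPa
Final answer: sigma = 612.5 MPa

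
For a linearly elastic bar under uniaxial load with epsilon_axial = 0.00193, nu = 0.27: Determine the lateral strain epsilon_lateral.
Model: a linearly elastic bar under uniaxial load, so epsilon_lateral = -nu·epsilon_axial.
Substitute:
  epsilon_lateral = -(0.27 × 0.00193)
  epsilon_lateral = -0.0005211
Final answer: epsilon_lateral = -0.0005211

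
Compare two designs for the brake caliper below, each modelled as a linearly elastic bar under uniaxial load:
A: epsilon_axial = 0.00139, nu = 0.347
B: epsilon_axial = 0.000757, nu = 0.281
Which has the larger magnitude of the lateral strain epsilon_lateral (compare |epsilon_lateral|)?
Model: a linearly elastic bar under uniaxial load, so epsilon_lateral = -nu·epsilon_axial (SI units).
  A: epsilon_lateral = -(0.347 × 0.00139) = -0.0004823
  B: epsilon_lateral = -(0.281 × 0.000757) = -0.0002127
|epsilon_lateral|: A = 0.0004823, B = 0.0002127, so A is larger in magnitude.
Final answer: A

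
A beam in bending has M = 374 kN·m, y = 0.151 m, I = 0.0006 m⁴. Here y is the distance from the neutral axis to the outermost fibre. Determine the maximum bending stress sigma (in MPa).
Model: a beam in bending, so sigma = (M·y) / I.
Convert to SI units:
  M = 374 kN·m = 374000 N·m
Substitute:
  sigma = (374000 × 0.151) / 0.0006
  sigma = 9.412 × 10⁷ Pa
Convert: sigma = 9.412 × 10⁷ Pa = 94.12 MPa
Final answer: sigma = 94.12 MPa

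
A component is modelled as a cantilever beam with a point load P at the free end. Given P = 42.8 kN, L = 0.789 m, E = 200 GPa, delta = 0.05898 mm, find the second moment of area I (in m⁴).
Model: a cantilever beam with a point load P at the free end, so delta = (P·L^3) / (3·E·I).
Solve for I: I = (P·L^3) / (3·delta·E).
Convert to SI units:
  P = 42.8 kN = 42800 N
  E = 200 GPa = 2 × 10¹¹ Pa
  delta = 0.05898 mm = 5.898 × 10⁻⁵ m
Substitute:
  I = (42800 × 0.789^3) / (3 × (5.898 × 10⁻⁵) × (2 × 10¹¹))
  I = 0.000594 m⁴
Final answer: I = 0.000594 m⁴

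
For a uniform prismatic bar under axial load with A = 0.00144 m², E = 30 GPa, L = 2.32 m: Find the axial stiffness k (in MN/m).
Model: a uniform prismatic bar under axial load, so k = (A·E) / L.
Convert to SI units:
  E = 30 GPa = 3 × 10¹⁰ Pa
Substitute:
  k = (0.00144 × (3 × 10¹⁰)) / 2.32
  k = 1.862 × 10⁷ N/m
Convert: k = 1.862 × 10⁷ N/m = 18.62 MN/m
Final answer: k = 18.62 MN/m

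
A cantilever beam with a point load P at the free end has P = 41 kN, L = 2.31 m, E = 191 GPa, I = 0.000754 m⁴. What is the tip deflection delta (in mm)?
Model: a cantilever beam with a point load P at the free end, so delta = (P·L^3) / (3·E·I).
Convert to SI units:
  P = 41 kN = 41000 N
  E = 191 GPa = 1.91 × 10¹¹ Pa
Substitute:
  delta = (41000 × 2.31^3) / (3 × (1.91 × 10¹¹) × 0.000754)
  delta = 0.00117 m
Convert: delta = 0.00117 m = 1.17 mm
Final answer: delta = 1.17 mm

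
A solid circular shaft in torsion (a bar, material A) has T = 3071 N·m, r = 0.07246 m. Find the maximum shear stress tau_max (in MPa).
Model: a solid circular shaft in torsion, so tau_max = (2·T) / (π·r^3).
Substitute:
  tau_max = (2 × 3071) / (π × 0.07246^3)
  tau_max = 5.139 × 10⁶ Pa
Convert: tau_max = 5.139 × 10⁶ Pa = 5.139 MPa
Final answer: tau_max = 5.139 MPa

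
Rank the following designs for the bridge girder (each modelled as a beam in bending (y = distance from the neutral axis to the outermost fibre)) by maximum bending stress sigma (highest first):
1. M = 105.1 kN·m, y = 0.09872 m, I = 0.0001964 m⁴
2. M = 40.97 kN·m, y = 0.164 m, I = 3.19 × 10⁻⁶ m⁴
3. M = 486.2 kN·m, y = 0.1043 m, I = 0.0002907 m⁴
Model: a beam in bending (y = distance from the neutral axis to the outermost fibre), so sigma = (M·y) / I (SI units).
  Case 1: sigma = (105100 × 0.09872) / 0.0001964 = 5.283 × 10⁷ Pa = 52.83 MPa
  Case 2: sigma = (40970 × 0.164) / (3.19 × 10⁻⁶) = 2.106 × 10⁹ Pa = 2106 MPa
  Case 3: sigma = (486200 × 0.1043) / 0.0002907 = 1.744 × 10⁸ Pa = 174.4 MPa
Ordering: 2106 MPa (case 2) > 174.4 MPa (case 3) > 52.83 MPa (case 1)
Final answer: 2, 3, 1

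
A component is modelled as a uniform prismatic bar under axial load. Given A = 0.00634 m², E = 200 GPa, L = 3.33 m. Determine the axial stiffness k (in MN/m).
Model: a uniform prismatic bar under axial load, so k = (A·E) / L.
Convert to SI units:
  E = 200 GPa = 2 × 10¹¹ Pa
Substitute:
  k = (0.00634 × (2 × 10¹¹)) / 3.33
  k = 3.808 × 10⁸ N/m
Convert: k = 3.808 × 10⁸ N/m = 380.8 MN/m
Final answer: k = 380.8 MN/m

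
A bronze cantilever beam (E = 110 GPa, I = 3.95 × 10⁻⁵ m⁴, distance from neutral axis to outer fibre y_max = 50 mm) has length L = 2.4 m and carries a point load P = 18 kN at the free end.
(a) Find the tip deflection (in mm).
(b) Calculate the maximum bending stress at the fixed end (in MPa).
(a) Tip deflection of a cantilever with an end point load: δ = P·L^3 / (3·E·I). Convert P = 18 kN = 18000 N, E = 110 GPa = 1.1 × 10¹¹ Pa.
  δ = (18000 × 2.4^3) / (3 × (1.1 × 10¹¹) × (3.95 × 10⁻⁵)) = 0.01909 m = 19.09 mm
(b) Maximum bending moment at the fixed end: M = P·L = 18000 × 2.4 = 43200 N·m. Convert y_max = 50 mm = 0.05 m.
  σ = M·y_max / I = (43200 × 0.05) / (3.95 × 10⁻⁵) = 5.468 × 10⁷ Pa = 54.68 MPa
Final answer: (a) δ = 19.09 mm, (b) σ = 54.68 MPa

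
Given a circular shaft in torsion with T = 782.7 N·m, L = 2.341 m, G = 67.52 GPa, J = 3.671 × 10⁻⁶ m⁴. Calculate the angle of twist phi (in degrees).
Model: a circular shaft in torsion, so phi = (T·L) / (G·J).
Convert to SI units:
  G = 67.52 GPa = 6.752 × 10¹⁰ Pa
Substitute:
  phi = (782.7 × 2.341) / ((6.752 × 10¹⁰) × (3.671 × 10⁻⁶))
  phi = 0.007392 rad
Convert to degrees: phi = 0.007392 × 180/π = 0.4235°
Final answer: phi = 0.4235°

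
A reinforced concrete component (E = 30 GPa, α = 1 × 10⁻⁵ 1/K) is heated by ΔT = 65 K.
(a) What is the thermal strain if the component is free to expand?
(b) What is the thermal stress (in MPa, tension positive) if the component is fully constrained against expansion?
(a) Free thermal strain ε_th = α·ΔT = (1 × 10⁻⁵) × 65 = 0.00065
(b) Fully constrained, the expansion is suppressed, so σ = -E·α·ΔT. Convert E = 30 GPa = 3 × 10¹⁰ Pa.
  σ = -(3 × 10¹⁰) × (1 × 10⁻⁵) × 65 = -1.95 × 10⁷ Pa = -19.5 MPa (compressive)
Final answer: (a) ε_th = 0.00065, (b) σ = -19.5 MPa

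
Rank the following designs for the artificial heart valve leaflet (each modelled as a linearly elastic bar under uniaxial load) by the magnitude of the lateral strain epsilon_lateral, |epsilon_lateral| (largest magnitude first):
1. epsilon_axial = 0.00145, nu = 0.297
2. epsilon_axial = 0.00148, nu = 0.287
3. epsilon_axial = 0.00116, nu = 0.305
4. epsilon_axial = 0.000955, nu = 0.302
Model: a linearly elastic bar under uniaxial load, so epsilon_lateral = -nu·epsilon_axial (SI units).
  Case 1: epsilon_lateral = -(0.297 × 0.00145) = -0.0004306
  Case 2: epsilon_lateral = -(0.287 × 0.00148) = -0.0004248
  Case 3: epsilon_lateral = -(0.305 × 0.00116) = -0.0003538
  Case 4: epsilon_lateral = -(0.302 × 0.000955) = -0.0002884
Ordering by |epsilon_lateral|: 0.0004306 (case 1) > 0.0004248 (case 2) > 0.0003538 (case 3) > 0.0002884 (case 4)
Final answer: 1, 2, 3, 4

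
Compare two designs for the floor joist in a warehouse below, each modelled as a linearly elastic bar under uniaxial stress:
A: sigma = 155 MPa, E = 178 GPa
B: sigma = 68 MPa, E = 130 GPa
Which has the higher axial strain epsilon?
Model: a linearly elastic bar under uniaxial stress, so epsilon = sigma / E (SI units).
  A: epsilon = (1.55 × 10⁸) / (1.78 × 10¹¹) = 0.0008708
  B: epsilon = (6.8 × 10⁷) / (1.3 × 10¹¹) = 0.0005231
0.0008708 > 0.0005231, so A is larger.
Final answer: A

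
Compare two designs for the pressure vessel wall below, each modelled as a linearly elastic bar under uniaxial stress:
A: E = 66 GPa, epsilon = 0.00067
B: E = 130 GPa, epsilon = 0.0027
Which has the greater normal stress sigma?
Model: a linearly elastic bar under uniaxial stress, so sigma = E·epsilon (SI units).
  A: sigma = (6.6 × 10¹⁰) × 0.00067 = 4.422 × 10⁷ Pa = 44.22 MPa
  B: sigma = (1.3 × 10¹¹) × 0.0027 = 3.51 × 10⁸ Pa = 351 MPa
351 MPa > 44.22 MPa, so B is larger.
Final answer: B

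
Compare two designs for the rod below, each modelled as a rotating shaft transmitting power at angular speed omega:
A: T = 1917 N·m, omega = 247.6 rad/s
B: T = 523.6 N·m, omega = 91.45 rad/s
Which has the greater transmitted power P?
Model: a rotating shaft transmitting power at angular speed omega, so P = T·omega (SI units).
  A: P = 1917 × 247.6 = 474600 W = 474.6 kW
  B: P = 523.6 × 91.45 = 47880 W = 47.88 kW
474.6 kW > 47.88 kW, so A is larger.
Final answer: A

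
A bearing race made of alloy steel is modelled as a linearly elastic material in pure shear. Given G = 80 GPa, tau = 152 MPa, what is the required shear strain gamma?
Model: a linearly elastic material in pure shear, so tau = G·gamma.
Solve for gamma: gamma = tau / G.
Convert to SI units:
  G = 80 GPa = 8 × 10¹⁰ Pa
  tau = 152 MPa = 1.52 × 10⁸ Pa
Substitute:
  gamma = (1.52 × 10⁸) / (8 × 10¹⁰)
  gamma = 0.0019
Final answer: gamma = 0.0019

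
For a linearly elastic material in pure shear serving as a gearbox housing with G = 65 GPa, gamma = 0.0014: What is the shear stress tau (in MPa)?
Model: a linearly elastic material in pure shear, so tau = G·gamma.
Convert to SI units:
  G = 65 GPa = 6.5 × 10¹⁰ Pa
Substitute:
  tau = (6.5 × 10¹⁰) × 0.0014
  tau = 9.1 × 10⁷ Pa
Convert: tau = 9.1 × 10⁷ Pa = 91 MPa
Final answer: tau = 91 MPa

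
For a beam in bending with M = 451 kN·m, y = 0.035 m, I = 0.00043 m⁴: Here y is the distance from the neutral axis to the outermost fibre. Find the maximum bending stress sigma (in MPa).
Model: a beam in bending, so sigma = (M·y) / I.
Convert to SI units:
  M = 451 kN·m = 451000 N·m
Substitute:
  sigma = (451000 × 0.035) / 0.00043
  sigma = 3.671 × 10⁷ Pa
Convert: sigma = 3.671 × 10⁷ Pa = 36.71 MPa
Final answer: sigma = 36.71 MPa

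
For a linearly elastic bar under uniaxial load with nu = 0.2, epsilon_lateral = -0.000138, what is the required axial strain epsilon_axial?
Model: a linearly elastic bar under uniaxial load, so epsilon_lateral = -nu·epsilon_axial.
Solve for epsilon_axial: epsilon_axial = -epsilon_lateral / nu.
Substitute:
  epsilon_axial = -(-0.000138) / 0.2
  epsilon_axial = 0.00069
Final answer: epsilon_axial = 0.00069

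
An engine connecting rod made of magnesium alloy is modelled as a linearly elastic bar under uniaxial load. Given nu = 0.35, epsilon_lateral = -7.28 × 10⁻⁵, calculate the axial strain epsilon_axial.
Model: a linearly elastic bar under uniaxial load, so epsilon_lateral = -nu·epsilon_axial.
Solve for epsilon_axial: epsilon_axial = -epsilon_lateral / nu.
Substitute:
  epsilon_axial = -(-7.28 × 10⁻⁵) / 0.35
  epsilon_axial = 0.000208
Final answer: epsilon_axial = 0.000208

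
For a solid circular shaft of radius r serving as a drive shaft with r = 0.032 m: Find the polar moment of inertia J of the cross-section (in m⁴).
Model: a solid circular shaft of radius r, so J = (π·r^4) / 2.
Substitute:
  J = (π × 0.032^4) / 2
  J = 1.647 × 10⁻⁶ m⁴
Final answer: J = 1.647 × 10⁻⁶ m⁴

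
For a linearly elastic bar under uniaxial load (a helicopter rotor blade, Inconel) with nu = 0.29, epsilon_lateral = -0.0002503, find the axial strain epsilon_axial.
Model: a linearly elastic bar under uniaxial load, so epsilon_lateral = -nu·epsilon_axial.
Solve for epsilon_axial: epsilon_axial = -epsilon_lateral / nu.
Substitute:
  epsilon_axial = -(-0.0002503) / 0.29
  epsilon_axial = 0.0008631
Final answer: epsilon_axial = 0.0008631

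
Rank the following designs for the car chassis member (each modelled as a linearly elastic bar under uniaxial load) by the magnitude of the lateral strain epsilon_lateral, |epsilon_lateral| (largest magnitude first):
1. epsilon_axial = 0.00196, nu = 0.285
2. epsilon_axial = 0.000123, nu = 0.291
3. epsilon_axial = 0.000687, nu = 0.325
Model: a linearly elastic bar under uniaxial load, so epsilon_lateral = -nu·epsilon_axial (SI units).
  Case 1: epsilon_lateral = -(0.285 × 0.00196) = -0.0005586
  Case 2: epsilon_lateral = -(0.291 × 0.000123) = -3.579 × 10⁻⁵
  Case 3: epsilon_lateral = -(0.325 × 0.000687) = -0.0002233
Ordering by |epsilon_lateral|: 0.0005586 (case 1) > 0.0002233 (case 3) > 3.579 × 10⁻⁵ (case 2)
Final answer: 1, 3, 2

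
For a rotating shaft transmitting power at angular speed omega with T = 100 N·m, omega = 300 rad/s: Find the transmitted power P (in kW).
Model: a rotating shaft transmitting power at angular speed omega, so P = T·omega.
Substitute:
  P = 100 × 300
  P = 30000 W
Convert: P = 30000 W = 30 kW
Final answer: P = 30 kW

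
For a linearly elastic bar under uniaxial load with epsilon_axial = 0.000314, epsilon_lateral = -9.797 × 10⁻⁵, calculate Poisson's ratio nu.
Model: a linearly elastic bar under uniaxial load, so epsilon_lateral = -nu·epsilon_axial.
Solve for nu: nu = -epsilon_lateral / epsilon_axial.
Substitute:
  nu = -(-9.797 × 10⁻⁵) / 0.000314
  nu = 0.312
Final answer: nu = 0.312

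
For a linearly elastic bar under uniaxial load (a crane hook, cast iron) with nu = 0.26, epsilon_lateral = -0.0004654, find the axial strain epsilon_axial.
Model: a linearly elastic bar under uniaxial load, so epsilon_lateral = -nu·epsilon_axial.
Solve for epsilon_axial: epsilon_axial = -epsilon_lateral / nu.
Substitute:
  epsilon_axial = -(-0.0004654) / 0.26
  epsilon_axial = 0.00179
Final answer: epsilon_axial = 0.00179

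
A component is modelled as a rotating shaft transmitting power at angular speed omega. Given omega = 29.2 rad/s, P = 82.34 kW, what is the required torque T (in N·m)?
Model: a rotating shaft transmitting power at angular speed omega, so P = T·omega.
Solve for T: T = P / omega.
Convert to SI units:
  P = 82.34 kW = 82340 W
Substitute:
  T = 82340 / 29.2
  T = 2820 N·m
Final answer: T = 2820 N·m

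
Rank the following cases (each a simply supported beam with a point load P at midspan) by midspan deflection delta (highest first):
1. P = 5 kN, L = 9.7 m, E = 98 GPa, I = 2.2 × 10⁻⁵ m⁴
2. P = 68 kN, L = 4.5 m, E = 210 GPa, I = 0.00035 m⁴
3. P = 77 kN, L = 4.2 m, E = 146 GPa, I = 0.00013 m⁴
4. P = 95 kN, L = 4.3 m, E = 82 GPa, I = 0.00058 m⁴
Model: a simply supported beam with a point load P at midspan, so delta = (P·L^3) / (48·E·I) (SI units).
  Case 1: delta = (5000 × 9.7^3) / (48 × (9.8 × 10¹⁰) × (2.2 × 10⁻⁵)) = 0.0441 m = 44.1 mm
  Case 2: delta = (68000 × 4.5^3) / (48 × (2.1 × 10¹¹) × 0.00035) = 0.001756 m = 1.756 mm
  Case 3: delta = (77000 × 4.2^3) / (48 × (1.46 × 10¹¹) × 0.00013) = 0.006262 m = 6.262 mm
  Case 4: delta = (95000 × 4.3^3) / (48 × (8.2 × 10¹⁰) × 0.00058) = 0.003309 m = 3.309 mm
Ordering: 44.1 mm (case 1) > 6.262 mm (case 3) > 3.309 mm (case 4) > 1.756 mm (case 2)
Final answer: 1, 3, 4, 2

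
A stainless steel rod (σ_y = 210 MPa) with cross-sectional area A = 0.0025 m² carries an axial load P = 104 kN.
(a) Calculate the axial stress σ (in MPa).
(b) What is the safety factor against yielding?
(a) Axial stress σ = P/A. Convert P = 104 kN = 104000 N.
  σ = 104000 / 0.0025 = 4.16 × 10⁷ Pa = 41.6 MPa
(b) Safety factor SF = σ_y/σ = 210 / 41.6 = 5.048
Final answer: (a) σ = 41.6 MPa, (b) SF = 5.048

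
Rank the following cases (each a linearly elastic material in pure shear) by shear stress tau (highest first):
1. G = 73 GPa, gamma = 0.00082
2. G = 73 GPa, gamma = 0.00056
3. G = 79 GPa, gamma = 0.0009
Model: a linearly elastic material in pure shear, so tau = G·gamma (SI units).
  Case 1: tau = (7.3 × 10¹⁰) × 0.00082 = 5.986 × 10⁷ Pa = 59.86 MPa
  Case 2: tau = (7.3 × 10¹⁰) × 0.00056 = 4.088 × 10⁷ Pa = 40.88 MPa
  Case 3: tau = (7.9 × 10¹⁰) × 0.0009 = 7.11 × 10⁷ Pa = 71.1 MPa
Ordering: 71.1 MPa (case 3) > 59.86 MPa (case 1) > 40.88 MPa (case 2)
Final answer: 3, 1, 2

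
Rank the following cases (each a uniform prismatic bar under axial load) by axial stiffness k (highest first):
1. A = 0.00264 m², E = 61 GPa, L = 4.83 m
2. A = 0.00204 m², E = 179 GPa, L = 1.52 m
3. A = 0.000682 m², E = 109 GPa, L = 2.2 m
Model: a uniform prismatic bar under axial load, so k = (A·E) / L (SI units).
  Case 1: k = (0.00264 × (6.1 × 10¹⁰)) / 4.83 = 3.334 × 10⁷ N/m = 33.34 MN/m
  Case 2: k = (0.00204 × (1.79 × 10¹¹)) / 1.52 = 2.402 × 10⁸ N/m = 240.2 MN/m
  Case 3: k = (0.000682 × (1.09 × 10¹¹)) / 2.2 = 3.379 × 10⁷ N/m = 33.79 MN/m
Ordering: 240.2 MN/m (case 2) > 33.79 MN/m (case 3) > 33.34 MN/m (case 1)
Final answer: 2, 3, 1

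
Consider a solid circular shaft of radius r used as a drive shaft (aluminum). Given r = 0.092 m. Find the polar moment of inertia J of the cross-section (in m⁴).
Model: a solid circular shaft of radius r, so J = (π·r^4) / 2.
Substitute:
  J = (π × 0.092^4) / 2
  J = 0.0001125 m⁴
Final answer: J = 0.0001125 m⁴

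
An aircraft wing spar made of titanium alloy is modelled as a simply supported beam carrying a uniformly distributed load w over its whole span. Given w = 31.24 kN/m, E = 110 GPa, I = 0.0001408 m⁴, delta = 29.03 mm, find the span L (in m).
Model: a simply supported beam carrying a uniformly distributed load w over its whole span, so delta = (5·w·L^4) / (384·E·I).
Solve for L: L = ((384·delta·E·I) / (5·w))^(1/4).
Convert to SI units:
  w = 31.24 kN/m = 31240 N/m
  E = 110 GPa = 1.1 × 10¹¹ Pa
  delta = 29.03 mm = 0.02903 m
Substitute:
  L = ((384 × 0.02903 × (1.1 × 10¹¹) × 0.0001408) / (5 × 31240))^(1/4)
  L = 5.766 m
Final answer: L = 5.766 m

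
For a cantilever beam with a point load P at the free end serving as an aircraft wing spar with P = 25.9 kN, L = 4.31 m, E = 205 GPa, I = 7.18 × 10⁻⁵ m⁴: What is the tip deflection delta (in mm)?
Model: a cantilever beam with a point load P at the free end, so delta = (P·L^3) / (3·E·I).
Convert to SI units:
  P = 25.9 kN = 25900 N
  E = 205 GPa = 2.05 × 10¹¹ Pa
Substitute:
  delta = (25900 × 4.31^3) / (3 × (2.05 × 10¹¹) × (7.18 × 10⁻⁵))
  delta = 0.04696 m
Convert: delta = 0.04696 m = 46.96 mm
Final answer: delta = 46.96 mm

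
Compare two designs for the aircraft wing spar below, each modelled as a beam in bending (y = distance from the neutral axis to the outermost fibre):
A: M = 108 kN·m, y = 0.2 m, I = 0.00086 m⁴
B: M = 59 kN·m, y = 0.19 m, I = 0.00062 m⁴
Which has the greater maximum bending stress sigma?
Model: a beam in bending (y = distance from the neutral axis to the outermost fibre), so sigma = (M·y) / I (SI units).
  A: sigma = (108000 × 0.2) / 0.00086 = 2.512 × 10⁷ Pa = 25.12 MPa
  B: sigma = (59000 × 0.19) / 0.00062 = 1.808 × 10⁷ Pa = 18.08 MPa
25.12 MPa > 18.08 MPa, so A is larger.
Final answer: A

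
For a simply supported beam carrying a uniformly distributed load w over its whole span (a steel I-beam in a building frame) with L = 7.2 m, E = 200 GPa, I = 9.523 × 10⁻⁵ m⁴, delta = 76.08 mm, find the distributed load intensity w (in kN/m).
Model: a simply supported beam carrying a uniformly distributed load w over its whole span, so delta = (5·w·L^4) / (384·E·I).
Solve for w: w = (384·delta·E·I) / (5·L^4).
Convert to SI units:
  E = 200 GPa = 2 × 10¹¹ Pa
  delta = 76.08 mm = 0.07608 m
Substitute:
  w = (384 × 0.07608 × (2 × 10¹¹) × (9.523 × 10⁻⁵)) / (5 × 7.2^4)
  w = 41410 N/m
Convert: w = 41410 N/m = 41.41 kN/m
Final answer: w = 41.41 kN/m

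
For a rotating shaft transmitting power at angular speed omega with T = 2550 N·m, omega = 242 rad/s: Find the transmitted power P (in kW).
Model: a rotating shaft transmitting power at angular speed omega, so P = T·omega.
Substitute:
  P = 2550 × 242
  P = 617100 W
Convert: P = 617100 W = 617.1 kW
Final answer: P = 617.1 kW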